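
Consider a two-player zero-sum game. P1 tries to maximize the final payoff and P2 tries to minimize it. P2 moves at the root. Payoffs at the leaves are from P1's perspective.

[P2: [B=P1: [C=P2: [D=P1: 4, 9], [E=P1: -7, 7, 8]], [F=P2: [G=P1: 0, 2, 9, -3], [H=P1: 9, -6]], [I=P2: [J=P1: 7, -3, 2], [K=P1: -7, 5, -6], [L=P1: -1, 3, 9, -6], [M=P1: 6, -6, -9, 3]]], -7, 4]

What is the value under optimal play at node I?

5

J: max(7, -3, 2) = 7
K: max(-7, 5, -6) = 5
L: max(-1, 3, 9, -6) = 9
M: max(6, -6, -9, 3) = 6
I: min(7, 5, 9, 6) = 5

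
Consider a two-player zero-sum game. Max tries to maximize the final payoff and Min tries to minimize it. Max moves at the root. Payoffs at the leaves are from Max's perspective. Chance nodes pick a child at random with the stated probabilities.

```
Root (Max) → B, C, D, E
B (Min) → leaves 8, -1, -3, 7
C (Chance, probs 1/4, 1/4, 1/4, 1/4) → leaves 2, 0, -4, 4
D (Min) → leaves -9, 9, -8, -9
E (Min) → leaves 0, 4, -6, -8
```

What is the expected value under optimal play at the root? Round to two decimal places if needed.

0.5

B (Min): min(8, -1, -3, 7) = -3
C (Chance): 1/4·2 + 1/4·0 + 1/4·-4 + 1/4·4 = 0.5
D (Min): min(-9, 9, -8, -9) = -9
E (Min): min(0, 4, -6, -8) = -8
Root (Max): max(-3, 0.5, -9, -8) = 0.5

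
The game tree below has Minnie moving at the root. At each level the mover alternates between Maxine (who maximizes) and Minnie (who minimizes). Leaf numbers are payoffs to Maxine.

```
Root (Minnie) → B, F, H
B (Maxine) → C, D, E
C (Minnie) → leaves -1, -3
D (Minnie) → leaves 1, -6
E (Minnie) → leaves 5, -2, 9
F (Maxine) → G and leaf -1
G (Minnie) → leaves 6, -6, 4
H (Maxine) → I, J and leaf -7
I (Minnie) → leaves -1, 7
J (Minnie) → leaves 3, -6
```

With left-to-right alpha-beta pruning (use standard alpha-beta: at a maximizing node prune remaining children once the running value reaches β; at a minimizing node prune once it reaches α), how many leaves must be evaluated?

C [α=-∞,β=+∞]: v=-3
D [α=-3,β=+∞]: v=-6
E [α=-3,β=+∞]: v=-2
B [α=-∞,β=+∞]: v=-2
G [α=-∞,β=-2]: v=-6
F [α=-∞,β=-2]: v=-1
I [α=-∞,β=-2]: v=-1
H [α=-∞,β=-2]: v=-1 after child 1 ≥ β → β-cutoff, skip 2
Root [α=-∞,β=+∞]: v=-2
Leaves evaluated: 13 of 16.

13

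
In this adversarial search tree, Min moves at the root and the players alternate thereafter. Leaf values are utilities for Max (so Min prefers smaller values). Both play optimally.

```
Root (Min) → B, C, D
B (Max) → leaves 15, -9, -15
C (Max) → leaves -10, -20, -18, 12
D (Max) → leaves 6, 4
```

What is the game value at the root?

B (Max): max(15, -9, -15) = 15
C (Max): max(-10, -20, -18, 12) = 12
D (Max): max(6, 4) = 6
Root (Min): min(15, 12, 6) = 6

6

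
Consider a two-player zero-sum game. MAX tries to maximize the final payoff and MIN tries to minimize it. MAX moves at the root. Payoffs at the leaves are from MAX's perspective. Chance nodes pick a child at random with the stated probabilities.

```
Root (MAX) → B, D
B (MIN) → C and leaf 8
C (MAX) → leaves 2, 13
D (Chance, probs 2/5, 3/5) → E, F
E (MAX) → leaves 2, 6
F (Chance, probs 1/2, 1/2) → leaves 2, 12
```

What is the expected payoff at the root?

C (MAX): max(2, 13) = 13
B (MIN): min(13, 8) = 8
E (MAX): max(2, 6) = 6
F (Chance): 1/2·2 + 1/2·12 = 7
D (Chance): 2/5·6 + 3/5·7 = 6.6
Root (MAX): max(8, 6.6) = 8

8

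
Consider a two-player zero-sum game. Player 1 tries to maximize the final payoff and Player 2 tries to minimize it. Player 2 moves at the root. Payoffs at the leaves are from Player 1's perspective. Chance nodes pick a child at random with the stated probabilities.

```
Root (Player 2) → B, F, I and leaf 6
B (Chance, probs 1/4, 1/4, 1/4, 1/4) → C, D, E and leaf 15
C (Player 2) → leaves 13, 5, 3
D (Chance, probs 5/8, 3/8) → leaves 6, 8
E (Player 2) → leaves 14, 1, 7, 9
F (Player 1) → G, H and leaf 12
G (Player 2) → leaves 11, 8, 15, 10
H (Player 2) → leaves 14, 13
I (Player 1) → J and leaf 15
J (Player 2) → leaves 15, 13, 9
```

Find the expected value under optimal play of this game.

6

C (Player 2): min(13, 5, 3) = 3
D (Chance): 5/8·6 + 3/8·8 = 6.75
E (Player 2): min(14, 1, 7, 9) = 1
B (Chance): 1/4·3 + 1/4·6.75 + 1/4·1 + 1/4·15 = 6.44
G (Player 2): min(11, 8, 15, 10) = 8
H (Player 2): min(14, 13) = 13
F (Player 1): max(8, 13, 12) = 13
J (Player 2): min(15, 13, 9) = 9
I (Player 1): max(9, 15) = 15
Root (Player 2): min(6.44, 13, 15, 6) = 6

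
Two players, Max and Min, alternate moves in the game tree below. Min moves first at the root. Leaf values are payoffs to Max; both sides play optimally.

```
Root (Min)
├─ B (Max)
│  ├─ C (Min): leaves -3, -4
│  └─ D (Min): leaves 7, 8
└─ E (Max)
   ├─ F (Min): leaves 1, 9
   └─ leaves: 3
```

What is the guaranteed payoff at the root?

3

C (Min): min(-3, -4) = -4
D (Min): min(7, 8) = 7
B (Max): max(-4, 7) = 7
F (Min): min(1, 9) = 1
E (Max): max(1, 3) = 3
Root (Min): min(7, 3) = 3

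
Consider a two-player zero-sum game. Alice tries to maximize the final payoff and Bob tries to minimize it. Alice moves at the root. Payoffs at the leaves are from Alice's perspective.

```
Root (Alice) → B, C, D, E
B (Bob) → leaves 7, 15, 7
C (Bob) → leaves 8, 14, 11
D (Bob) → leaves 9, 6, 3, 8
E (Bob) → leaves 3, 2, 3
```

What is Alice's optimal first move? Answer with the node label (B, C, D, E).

B (Bob): min(7, 15, 7) = 7
C (Bob): min(8, 14, 11) = 8
D (Bob): min(9, 6, 3, 8) = 3
E (Bob): min(3, 2, 3) = 2
Root (Alice): max(7, 8, 3, 2) = 8
Alice picks the child with the highest value: C (value 8).

C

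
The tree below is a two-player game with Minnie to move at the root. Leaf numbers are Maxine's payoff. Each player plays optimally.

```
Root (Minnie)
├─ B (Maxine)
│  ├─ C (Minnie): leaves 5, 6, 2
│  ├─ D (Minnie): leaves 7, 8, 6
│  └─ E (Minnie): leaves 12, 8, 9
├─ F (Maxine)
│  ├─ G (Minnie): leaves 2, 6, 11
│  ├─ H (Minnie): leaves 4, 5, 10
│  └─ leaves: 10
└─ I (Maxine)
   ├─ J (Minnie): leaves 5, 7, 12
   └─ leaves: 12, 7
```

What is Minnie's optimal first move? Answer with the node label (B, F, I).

B

C (Minnie): min(5, 6, 2) = 2
D (Minnie): min(7, 8, 6) = 6
E (Minnie): min(12, 8, 9) = 8
B (Maxine): max(2, 6, 8) = 8
G (Minnie): min(2, 6, 11) = 2
H (Minnie): min(4, 5, 10) = 4
F (Maxine): max(2, 4, 10) = 10
J (Minnie): min(5, 7, 12) = 5
I (Maxine): max(5, 12, 7) = 12
Root (Minnie): min(8, 10, 12) = 8
Minnie picks the child with the lowest value: B (value 8).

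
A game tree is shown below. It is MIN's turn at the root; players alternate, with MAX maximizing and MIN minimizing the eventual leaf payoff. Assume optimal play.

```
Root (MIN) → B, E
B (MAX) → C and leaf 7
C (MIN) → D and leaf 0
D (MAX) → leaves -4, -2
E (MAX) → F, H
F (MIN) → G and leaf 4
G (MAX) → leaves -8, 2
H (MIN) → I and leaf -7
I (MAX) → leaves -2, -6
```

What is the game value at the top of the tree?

2

D (MAX): max(-4, -2) = -2
C (MIN): min(-2, 0) = -2
B (MAX): max(-2, 7) = 7
G (MAX): max(-8, 2) = 2
F (MIN): min(2, 4) = 2
I (MAX): max(-2, -6) = -2
H (MIN): min(-2, -7) = -7
E (MAX): max(2, -7) = 2
Root (MIN): min(7, 2) = 2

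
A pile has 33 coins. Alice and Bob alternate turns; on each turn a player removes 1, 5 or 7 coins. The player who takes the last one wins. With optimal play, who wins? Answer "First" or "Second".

Mark each pile size as W (mover wins) or L (mover loses):
i:   0  1  2  3  4  5  6  7  8  9 10 11 12 13 14 15 16 17 18 19 20 21 22 23 24 25 26 27 28 29 30 31 32 33
     L  W  L  W  L  W  L  W  L  W  L  W  L  W  L  W  L  W  L  W  L  W  L  W  L  W  L  W  L  W  L  W  L  W
Position 33 is W, so the first player wins.

First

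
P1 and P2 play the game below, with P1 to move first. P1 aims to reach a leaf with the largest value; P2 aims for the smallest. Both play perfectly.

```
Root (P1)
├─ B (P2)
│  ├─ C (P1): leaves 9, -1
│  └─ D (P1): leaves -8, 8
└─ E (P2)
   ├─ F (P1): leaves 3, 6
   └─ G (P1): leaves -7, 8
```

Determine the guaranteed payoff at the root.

C (P1): max(9, -1) = 9
D (P1): max(-8, 8) = 8
B (P2): min(9, 8) = 8
F (P1): max(3, 6) = 6
G (P1): max(-7, 8) = 8
E (P2): min(6, 8) = 6
Root (P1): max(8, 6) = 8

8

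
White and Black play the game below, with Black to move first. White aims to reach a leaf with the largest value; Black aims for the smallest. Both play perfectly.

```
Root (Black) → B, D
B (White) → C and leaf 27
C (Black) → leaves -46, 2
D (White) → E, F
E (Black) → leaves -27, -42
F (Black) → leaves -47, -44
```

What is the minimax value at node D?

-42

E: min(-27, -42) = -42
F: min(-47, -44) = -47
D: max(-42, -47) = -42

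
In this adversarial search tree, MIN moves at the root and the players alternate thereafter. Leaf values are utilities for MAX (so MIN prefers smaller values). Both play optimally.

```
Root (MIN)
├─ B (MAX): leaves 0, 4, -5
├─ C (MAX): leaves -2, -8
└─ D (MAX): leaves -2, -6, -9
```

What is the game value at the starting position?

-2

B (MAX): max(0, 4, -5) = 4
C (MAX): max(-2, -8) = -2
D (MAX): max(-2, -6, -9) = -2
Root (MIN): min(4, -2, -2) = -2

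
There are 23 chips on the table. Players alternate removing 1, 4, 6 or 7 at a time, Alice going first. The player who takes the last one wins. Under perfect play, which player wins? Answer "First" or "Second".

W/L table (W = player to move can force a win):
i:   0  1  2  3  4  5  6  7  8  9 10 11 12 13 14 15 16 17 18 19 20 21 22 23
     L  W  L  W  W  L  W  W  W  W  L  W  W  L  W  L  W  W  L  W  W  W  W  L
Position 23 is L, so the second player wins.

Second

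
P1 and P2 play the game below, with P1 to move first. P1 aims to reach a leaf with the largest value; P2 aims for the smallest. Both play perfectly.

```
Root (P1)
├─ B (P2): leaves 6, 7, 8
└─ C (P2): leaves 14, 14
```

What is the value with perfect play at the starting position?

B (P2): min(6, 7, 8) = 6
C (P2): min(14, 14) = 14
Root (P1): max(6, 14) = 14

14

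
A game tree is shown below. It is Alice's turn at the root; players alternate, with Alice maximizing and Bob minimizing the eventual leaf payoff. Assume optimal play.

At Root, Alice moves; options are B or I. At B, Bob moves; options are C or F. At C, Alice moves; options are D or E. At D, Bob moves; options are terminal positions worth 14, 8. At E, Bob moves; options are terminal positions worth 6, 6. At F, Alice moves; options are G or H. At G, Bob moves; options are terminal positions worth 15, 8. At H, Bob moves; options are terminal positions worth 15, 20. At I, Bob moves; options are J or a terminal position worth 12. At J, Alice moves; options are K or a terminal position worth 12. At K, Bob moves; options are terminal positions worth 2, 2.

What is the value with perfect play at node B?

8

D: min(14, 8) = 8
E: min(6, 6) = 6
C: max(8, 6) = 8
G: min(15, 8) = 8
H: min(15, 20) = 15
F: max(8, 15) = 15
B: min(8, 15) = 8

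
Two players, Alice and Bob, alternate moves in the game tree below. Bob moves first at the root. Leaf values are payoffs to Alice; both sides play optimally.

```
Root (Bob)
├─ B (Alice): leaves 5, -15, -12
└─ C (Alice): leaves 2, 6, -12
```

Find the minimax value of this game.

5

B (Alice): max(5, -15, -12) = 5
C (Alice): max(2, 6, -12) = 6
Root (Bob): min(5, 6) = 5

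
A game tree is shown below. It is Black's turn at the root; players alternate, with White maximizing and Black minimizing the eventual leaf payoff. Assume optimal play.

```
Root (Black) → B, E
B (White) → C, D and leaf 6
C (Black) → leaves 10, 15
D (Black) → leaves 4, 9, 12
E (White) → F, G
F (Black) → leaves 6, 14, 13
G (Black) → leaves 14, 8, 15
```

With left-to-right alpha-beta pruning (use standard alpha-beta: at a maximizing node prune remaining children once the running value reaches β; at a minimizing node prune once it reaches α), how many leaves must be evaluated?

C [α=-∞,β=+∞]: v=10
D [α=10,β=+∞]: v=4 after child 1 ≤ α → α-cutoff, skip 2
B [α=-∞,β=+∞]: v=10
F [α=-∞,β=10]: v=6
G [α=6,β=10]: v=8
E [α=-∞,β=10]: v=8
Root [α=-∞,β=+∞]: v=8
Leaves evaluated: 10 of 12.

10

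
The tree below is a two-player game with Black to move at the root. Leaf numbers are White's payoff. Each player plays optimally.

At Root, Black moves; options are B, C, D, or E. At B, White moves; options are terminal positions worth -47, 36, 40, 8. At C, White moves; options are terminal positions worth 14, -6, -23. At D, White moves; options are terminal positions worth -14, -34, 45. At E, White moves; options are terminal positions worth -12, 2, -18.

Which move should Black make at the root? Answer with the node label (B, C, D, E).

B (White): max(-47, 36, 40, 8) = 40
C (White): max(14, -6, -23) = 14
D (White): max(-14, -34, 45) = 45
E (White): max(-12, 2, -18) = 2
Root (Black): min(40, 14, 45, 2) = 2
Black picks the child with the lowest value: E (value 2).

E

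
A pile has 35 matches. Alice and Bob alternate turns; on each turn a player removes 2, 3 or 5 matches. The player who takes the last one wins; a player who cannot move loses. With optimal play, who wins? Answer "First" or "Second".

i:   0  1  2  3  4  5  6  7  8  9 10 11 12 13 14 15 16 17 18 19 20 21 22 23 24 25 26 27 28 29 30 31 32 33 34 35
     L  L  W  W  W  W  W  L  L  W  W  W  W  W  L  L  W  W  W  W  W  L  L  W  W  W  W  W  L  L  W  W  W  W  W  L
Position 35 is L, so the second player wins.

Second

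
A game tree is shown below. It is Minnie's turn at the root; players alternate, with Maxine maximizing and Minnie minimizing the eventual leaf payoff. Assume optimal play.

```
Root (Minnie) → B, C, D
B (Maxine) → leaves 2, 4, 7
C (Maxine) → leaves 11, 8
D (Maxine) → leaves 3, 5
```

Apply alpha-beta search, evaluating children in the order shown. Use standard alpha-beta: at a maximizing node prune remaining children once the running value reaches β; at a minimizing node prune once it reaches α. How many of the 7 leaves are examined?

6

B [α=-∞,β=+∞]: v=7
C [α=-∞,β=7]: v=11 after child 1 ≥ β → β-cutoff, skip 1
D [α=-∞,β=7]: v=5
Root [α=-∞,β=+∞]: v=5
Leaves evaluated: 6 of 7.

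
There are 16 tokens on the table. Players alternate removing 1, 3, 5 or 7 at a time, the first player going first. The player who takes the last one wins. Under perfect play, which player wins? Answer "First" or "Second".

Second

i:   0  1  2  3  4  5  6  7  8  9 10 11 12 13 14 15 16
     L  W  L  W  L  W  L  W  L  W  L  W  L  W  L  W  L
Position 16 is L, so the second player wins.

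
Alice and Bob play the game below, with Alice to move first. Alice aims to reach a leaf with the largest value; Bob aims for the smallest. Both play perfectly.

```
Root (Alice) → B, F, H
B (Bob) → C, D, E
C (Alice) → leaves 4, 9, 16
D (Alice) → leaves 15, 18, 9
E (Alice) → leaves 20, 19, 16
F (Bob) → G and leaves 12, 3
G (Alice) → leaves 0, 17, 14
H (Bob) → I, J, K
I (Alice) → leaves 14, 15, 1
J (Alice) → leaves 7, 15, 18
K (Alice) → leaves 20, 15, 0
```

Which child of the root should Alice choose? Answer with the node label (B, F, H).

B

C (Alice): max(4, 9, 16) = 16
D (Alice): max(15, 18, 9) = 18
E (Alice): max(20, 19, 16) = 20
B (Bob): min(16, 18, 20) = 16
G (Alice): max(0, 17, 14) = 17
F (Bob): min(17, 12, 3) = 3
I (Alice): max(14, 15, 1) = 15
J (Alice): max(7, 15, 18) = 18
K (Alice): max(20, 15, 0) = 20
H (Bob): min(15, 18, 20) = 15
Root (Alice): max(16, 3, 15) = 16
Alice picks the child with the highest value: B (value 16).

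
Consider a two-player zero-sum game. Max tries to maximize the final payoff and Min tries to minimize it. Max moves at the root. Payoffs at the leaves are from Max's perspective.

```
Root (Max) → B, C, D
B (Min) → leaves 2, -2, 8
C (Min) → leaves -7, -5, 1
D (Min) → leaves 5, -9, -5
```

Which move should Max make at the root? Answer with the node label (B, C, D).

B (Min): min(2, -2, 8) = -2
C (Min): min(-7, -5, 1) = -7
D (Min): min(5, -9, -5) = -9
Root (Max): max(-2, -7, -9) = -2
Max picks the child with the highest value: B (value -2).

B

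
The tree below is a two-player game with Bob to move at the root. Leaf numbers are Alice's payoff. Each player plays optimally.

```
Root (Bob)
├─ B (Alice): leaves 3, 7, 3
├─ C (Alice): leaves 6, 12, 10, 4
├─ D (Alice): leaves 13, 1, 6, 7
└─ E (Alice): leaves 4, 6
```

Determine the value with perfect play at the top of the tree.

6

B (Alice): max(3, 7, 3) = 7
C (Alice): max(6, 12, 10, 4) = 12
D (Alice): max(13, 1, 6, 7) = 13
E (Alice): max(4, 6) = 6
Root (Bob): min(7, 12, 13, 6) = 6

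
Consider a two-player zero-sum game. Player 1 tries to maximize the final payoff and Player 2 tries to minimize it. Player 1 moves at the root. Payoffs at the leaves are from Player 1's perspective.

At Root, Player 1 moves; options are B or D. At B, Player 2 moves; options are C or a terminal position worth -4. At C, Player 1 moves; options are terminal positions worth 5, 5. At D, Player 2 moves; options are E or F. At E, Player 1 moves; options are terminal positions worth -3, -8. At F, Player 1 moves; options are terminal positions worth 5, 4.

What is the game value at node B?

-4

C: max(5, 5) = 5
B: min(5, -4) = -4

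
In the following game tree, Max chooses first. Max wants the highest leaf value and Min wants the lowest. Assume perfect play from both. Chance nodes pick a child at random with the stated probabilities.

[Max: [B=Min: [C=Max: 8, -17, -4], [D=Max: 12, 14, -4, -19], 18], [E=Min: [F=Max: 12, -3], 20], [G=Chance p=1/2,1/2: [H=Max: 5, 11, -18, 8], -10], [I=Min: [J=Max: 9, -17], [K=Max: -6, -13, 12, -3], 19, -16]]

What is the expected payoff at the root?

12

C (Max): max(8, -17, -4) = 8
D (Max): max(12, 14, -4, -19) = 14
B (Min): min(8, 14, 18) = 8
F (Max): max(12, -3) = 12
E (Min): min(12, 20) = 12
H (Max): max(5, 11, -18, 8) = 11
G (Chance): 1/2·11 + 1/2·-10 = 0.5
J (Max): max(9, -17) = 9
K (Max): max(-6, -13, 12, -3) = 12
I (Min): min(9, 12, 19, -16) = -16
Root (Max): max(8, 12, 0.5, -16) = 12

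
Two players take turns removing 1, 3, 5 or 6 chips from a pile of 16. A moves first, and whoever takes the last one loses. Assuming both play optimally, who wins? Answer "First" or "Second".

Positions where the player to move wins (W) vs loses (L):
i:   0  1  2  3  4  5  6  7  8  9 10 11 12 13 14 15 16
     W  L  W  L  W  L  W  W  W  W  W  W  L  W  L  W  L
Position 16 is L, so the second player wins.

Second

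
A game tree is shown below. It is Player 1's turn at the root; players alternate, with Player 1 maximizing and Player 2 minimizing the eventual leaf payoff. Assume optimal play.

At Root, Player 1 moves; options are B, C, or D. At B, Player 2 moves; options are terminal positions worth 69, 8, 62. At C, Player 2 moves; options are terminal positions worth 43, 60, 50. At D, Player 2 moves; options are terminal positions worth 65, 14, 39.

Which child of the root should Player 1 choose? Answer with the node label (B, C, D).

C

B (Player 2): min(69, 8, 62) = 8
C (Player 2): min(43, 60, 50) = 43
D (Player 2): min(65, 14, 39) = 14
Root (Player 1): max(8, 43, 14) = 43
Player 1 picks the child with the highest value: C (value 43).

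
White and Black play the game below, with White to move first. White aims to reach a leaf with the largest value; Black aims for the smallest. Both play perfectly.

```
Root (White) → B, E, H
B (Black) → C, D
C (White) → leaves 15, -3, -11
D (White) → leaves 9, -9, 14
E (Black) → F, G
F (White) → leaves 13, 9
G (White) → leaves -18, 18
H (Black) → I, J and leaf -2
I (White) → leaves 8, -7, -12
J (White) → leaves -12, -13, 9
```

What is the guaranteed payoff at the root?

C (White): max(15, -3, -11) = 15
D (White): max(9, -9, 14) = 14
B (Black): min(15, 14) = 14
F (White): max(13, 9) = 13
G (White): max(-18, 18) = 18
E (Black): min(13, 18) = 13
I (White): max(8, -7, -12) = 8
J (White): max(-12, -13, 9) = 9
H (Black): min(8, 9, -2) = -2
Root (White): max(14, 13, -2) = 14

14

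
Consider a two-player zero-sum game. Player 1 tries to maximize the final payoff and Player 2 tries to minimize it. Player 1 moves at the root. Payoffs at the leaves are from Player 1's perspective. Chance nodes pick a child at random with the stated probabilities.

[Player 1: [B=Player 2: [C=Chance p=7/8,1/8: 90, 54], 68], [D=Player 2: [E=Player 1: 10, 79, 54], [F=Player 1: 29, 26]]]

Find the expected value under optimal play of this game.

68

C (Chance): 7/8·90 + 1/8·54 = 85.5
B (Player 2): min(85.5, 68) = 68
E (Player 1): max(10, 79, 54) = 79
F (Player 1): max(29, 26) = 29
D (Player 2): min(79, 29) = 29
Root (Player 1): max(68, 29) = 68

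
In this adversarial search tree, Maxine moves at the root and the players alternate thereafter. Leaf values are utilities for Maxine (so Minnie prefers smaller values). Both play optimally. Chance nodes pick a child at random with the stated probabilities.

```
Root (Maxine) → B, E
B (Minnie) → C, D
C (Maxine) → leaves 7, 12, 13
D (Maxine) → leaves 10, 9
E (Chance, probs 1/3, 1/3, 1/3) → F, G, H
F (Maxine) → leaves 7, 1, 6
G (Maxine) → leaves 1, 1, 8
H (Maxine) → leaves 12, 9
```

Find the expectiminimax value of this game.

C (Maxine): max(7, 12, 13) = 13
D (Maxine): max(10, 9) = 10
B (Minnie): min(13, 10) = 10
F (Maxine): max(7, 1, 6) = 7
G (Maxine): max(1, 1, 8) = 8
H (Maxine): max(12, 9) = 12
E (Chance): 1/3·7 + 1/3·8 + 1/3·12 = 9
Root (Maxine): max(10, 9) = 10

10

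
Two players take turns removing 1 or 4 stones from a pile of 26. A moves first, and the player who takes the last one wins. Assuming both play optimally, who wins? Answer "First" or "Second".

First

W/L table (W = player to move can force a win):
i:   0  1  2  3  4  5  6  7  8  9 10 11 12 13 14 15 16 17 18 19 20 21 22 23 24 25 26
     L  W  L  W  W  L  W  L  W  W  L  W  L  W  W  L  W  L  W  W  L  W  L  W  W  L  W
Position 26 is W, so the first player wins.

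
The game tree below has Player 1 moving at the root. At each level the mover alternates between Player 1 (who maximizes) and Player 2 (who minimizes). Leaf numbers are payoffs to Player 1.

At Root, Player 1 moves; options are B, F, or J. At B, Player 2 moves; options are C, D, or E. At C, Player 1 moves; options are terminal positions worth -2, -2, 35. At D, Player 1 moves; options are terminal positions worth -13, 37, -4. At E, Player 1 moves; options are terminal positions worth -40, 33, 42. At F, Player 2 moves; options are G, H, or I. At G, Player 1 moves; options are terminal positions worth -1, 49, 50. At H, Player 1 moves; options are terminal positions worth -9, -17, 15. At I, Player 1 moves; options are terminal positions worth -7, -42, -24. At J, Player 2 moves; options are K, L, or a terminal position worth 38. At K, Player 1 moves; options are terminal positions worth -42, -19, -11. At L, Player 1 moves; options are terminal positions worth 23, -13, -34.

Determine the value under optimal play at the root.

C (Player 1): max(-2, -2, 35) = 35
D (Player 1): max(-13, 37, -4) = 37
E (Player 1): max(-40, 33, 42) = 42
B (Player 2): min(35, 37, 42) = 35
G (Player 1): max(-1, 49, 50) = 50
H (Player 1): max(-9, -17, 15) = 15
I (Player 1): max(-7, -42, -24) = -7
F (Player 2): min(50, 15, -7) = -7
K (Player 1): max(-42, -19, -11) = -11
L (Player 1): max(23, -13, -34) = 23
J (Player 2): min(-11, 23, 38) = -11
Root (Player 1): max(35, -7, -11) = 35

35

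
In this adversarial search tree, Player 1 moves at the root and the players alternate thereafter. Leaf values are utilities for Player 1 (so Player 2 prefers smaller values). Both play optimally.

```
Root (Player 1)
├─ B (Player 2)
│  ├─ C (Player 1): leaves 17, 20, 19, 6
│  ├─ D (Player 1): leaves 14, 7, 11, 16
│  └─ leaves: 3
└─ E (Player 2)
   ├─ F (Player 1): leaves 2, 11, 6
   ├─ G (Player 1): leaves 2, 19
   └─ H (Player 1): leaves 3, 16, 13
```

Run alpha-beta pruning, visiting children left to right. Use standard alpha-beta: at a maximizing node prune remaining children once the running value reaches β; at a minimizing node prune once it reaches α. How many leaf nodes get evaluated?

16

C [α=-∞,β=+∞]: v=20
D [α=-∞,β=20]: v=16
B [α=-∞,β=+∞]: v=3
F [α=3,β=+∞]: v=11
G [α=3,β=11]: v=19
H [α=3,β=11]: v=16 after child 2 ≥ β → β-cutoff, skip 1
E [α=3,β=+∞]: v=11
Root [α=-∞,β=+∞]: v=11
Leaves evaluated: 16 of 17.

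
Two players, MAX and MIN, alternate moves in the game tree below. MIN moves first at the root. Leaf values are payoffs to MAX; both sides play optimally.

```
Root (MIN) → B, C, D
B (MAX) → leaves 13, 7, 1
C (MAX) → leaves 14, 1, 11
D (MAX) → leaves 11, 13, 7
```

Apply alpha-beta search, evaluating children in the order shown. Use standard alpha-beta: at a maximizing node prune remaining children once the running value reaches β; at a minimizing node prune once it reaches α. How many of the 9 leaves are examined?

6

B [α=-∞,β=+∞]: v=13
C [α=-∞,β=13]: v=14 after child 1 ≥ β → β-cutoff, skip 2
D [α=-∞,β=13]: v=13 after child 2 ≥ β → β-cutoff, skip 1
Root [α=-∞,β=+∞]: v=13
Leaves evaluated: 6 of 9.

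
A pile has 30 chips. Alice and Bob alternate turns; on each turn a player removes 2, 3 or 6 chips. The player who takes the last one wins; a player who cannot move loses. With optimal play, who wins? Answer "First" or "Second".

Positions where the player to move wins (W) vs loses (L):
i:   0  1  2  3  4  5  6  7  8  9 10 11 12 13 14 15 16 17 18 19 20 21 22 23 24 25 26 27 28 29 30
     L  L  W  W  W  L  W  W  W  L  L  W  W  W  L  W  W  W  L  L  W  W  W  L  W  W  W  L  L  W  W
Position 30 is W, so the first player wins.

First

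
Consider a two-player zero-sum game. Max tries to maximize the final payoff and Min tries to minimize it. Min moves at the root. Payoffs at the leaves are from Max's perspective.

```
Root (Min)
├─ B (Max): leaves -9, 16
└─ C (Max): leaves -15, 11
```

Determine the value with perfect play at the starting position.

11

B (Max): max(-9, 16) = 16
C (Max): max(-15, 11) = 11
Root (Min): min(16, 11) = 11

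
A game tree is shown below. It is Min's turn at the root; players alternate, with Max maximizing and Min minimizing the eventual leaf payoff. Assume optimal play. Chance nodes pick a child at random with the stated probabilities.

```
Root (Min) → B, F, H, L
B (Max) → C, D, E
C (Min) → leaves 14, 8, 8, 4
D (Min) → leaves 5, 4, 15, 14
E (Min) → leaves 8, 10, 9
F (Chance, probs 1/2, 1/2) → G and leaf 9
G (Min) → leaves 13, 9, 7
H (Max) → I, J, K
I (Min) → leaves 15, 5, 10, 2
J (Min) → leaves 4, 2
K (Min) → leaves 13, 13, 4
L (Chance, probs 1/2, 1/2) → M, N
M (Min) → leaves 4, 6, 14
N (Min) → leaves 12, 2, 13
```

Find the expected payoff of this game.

C (Min): min(14, 8, 8, 4) = 4
D (Min): min(5, 4, 15, 14) = 4
E (Min): min(8, 10, 9) = 8
B (Max): max(4, 4, 8) = 8
G (Min): min(13, 9, 7) = 7
F (Chance): 1/2·7 + 1/2·9 = 8
I (Min): min(15, 5, 10, 2) = 2
J (Min): min(4, 2) = 2
K (Min): min(13, 13, 4) = 4
H (Max): max(2, 2, 4) = 4
M (Min): min(4, 6, 14) = 4
N (Min): min(12, 2, 13) = 2
L (Chance): 1/2·4 + 1/2·2 = 3
Root (Min): min(8, 8, 4, 3) = 3

3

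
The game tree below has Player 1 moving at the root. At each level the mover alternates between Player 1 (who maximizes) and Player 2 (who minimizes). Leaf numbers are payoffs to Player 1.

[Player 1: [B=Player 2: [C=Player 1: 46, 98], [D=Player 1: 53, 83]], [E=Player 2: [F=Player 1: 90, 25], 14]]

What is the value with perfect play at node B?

C: max(46, 98) = 98
D: max(53, 83) = 83
B: min(98, 83) = 83

83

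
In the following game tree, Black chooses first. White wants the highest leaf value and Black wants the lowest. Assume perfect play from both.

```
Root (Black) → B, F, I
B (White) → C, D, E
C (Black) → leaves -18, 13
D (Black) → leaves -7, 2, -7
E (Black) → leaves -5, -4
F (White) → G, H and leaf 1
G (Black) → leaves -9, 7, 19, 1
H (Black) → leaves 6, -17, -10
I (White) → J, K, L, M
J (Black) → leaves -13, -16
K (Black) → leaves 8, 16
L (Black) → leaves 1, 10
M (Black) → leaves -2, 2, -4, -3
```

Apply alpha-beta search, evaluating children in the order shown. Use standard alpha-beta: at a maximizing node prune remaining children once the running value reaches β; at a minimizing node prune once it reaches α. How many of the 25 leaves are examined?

18

C [α=-∞,β=+∞]: v=-18
D [α=-18,β=+∞]: v=-7
E [α=-7,β=+∞]: v=-5
B [α=-∞,β=+∞]: v=-5
G [α=-∞,β=-5]: v=-9
H [α=-9,β=-5]: v=-17 after child 2 ≤ α → α-cutoff, skip 1
F [α=-∞,β=-5]: v=1
J [α=-∞,β=-5]: v=-16
K [α=-16,β=-5]: v=8
I [α=-∞,β=-5]: v=8 after child 2 ≥ β → β-cutoff, skip 2
Root [α=-∞,β=+∞]: v=-5
Leaves evaluated: 18 of 25.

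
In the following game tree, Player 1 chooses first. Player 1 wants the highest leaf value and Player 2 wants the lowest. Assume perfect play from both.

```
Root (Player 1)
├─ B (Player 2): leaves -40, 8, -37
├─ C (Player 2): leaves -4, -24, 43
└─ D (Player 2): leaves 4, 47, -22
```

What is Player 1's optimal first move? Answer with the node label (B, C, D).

B (Player 2): min(-40, 8, -37) = -40
C (Player 2): min(-4, -24, 43) = -24
D (Player 2): min(4, 47, -22) = -22
Root (Player 1): max(-40, -24, -22) = -22
Player 1 picks the child with the highest value: D (value -22).

D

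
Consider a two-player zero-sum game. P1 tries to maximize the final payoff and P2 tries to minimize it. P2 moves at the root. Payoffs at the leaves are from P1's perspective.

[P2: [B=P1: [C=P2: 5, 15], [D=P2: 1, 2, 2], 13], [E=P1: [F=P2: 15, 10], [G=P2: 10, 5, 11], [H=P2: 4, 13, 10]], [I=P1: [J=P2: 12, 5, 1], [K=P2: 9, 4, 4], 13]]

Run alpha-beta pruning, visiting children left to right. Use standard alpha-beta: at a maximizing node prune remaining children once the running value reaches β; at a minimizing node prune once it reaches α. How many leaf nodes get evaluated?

C [α=-∞,β=+∞]: v=5
D [α=5,β=+∞]: v=1 after child 1 ≤ α → α-cutoff, skip 2
B [α=-∞,β=+∞]: v=13
F [α=-∞,β=13]: v=10
G [α=10,β=13]: v=10 after child 1 ≤ α → α-cutoff, skip 2
H [α=10,β=13]: v=4 after child 1 ≤ α → α-cutoff, skip 2
E [α=-∞,β=13]: v=10
J [α=-∞,β=10]: v=1
K [α=1,β=10]: v=4
I [α=-∞,β=10]: v=13
Root [α=-∞,β=+∞]: v=10
Leaves evaluated: 15 of 21.

15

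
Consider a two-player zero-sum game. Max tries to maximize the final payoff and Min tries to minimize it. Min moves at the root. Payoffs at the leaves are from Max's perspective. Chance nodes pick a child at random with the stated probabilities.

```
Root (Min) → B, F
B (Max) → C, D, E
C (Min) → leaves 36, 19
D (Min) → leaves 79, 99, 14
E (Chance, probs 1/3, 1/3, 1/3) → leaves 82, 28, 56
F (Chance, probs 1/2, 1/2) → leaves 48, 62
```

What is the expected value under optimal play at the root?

55

C (Min): min(36, 19) = 19
D (Min): min(79, 99, 14) = 14
E (Chance): 1/3·82 + 1/3·28 + 1/3·56 = 55.33
B (Max): max(19, 14, 55.33) = 55.33
F (Chance): 1/2·48 + 1/2·62 = 55
Root (Min): min(55.33, 55) = 55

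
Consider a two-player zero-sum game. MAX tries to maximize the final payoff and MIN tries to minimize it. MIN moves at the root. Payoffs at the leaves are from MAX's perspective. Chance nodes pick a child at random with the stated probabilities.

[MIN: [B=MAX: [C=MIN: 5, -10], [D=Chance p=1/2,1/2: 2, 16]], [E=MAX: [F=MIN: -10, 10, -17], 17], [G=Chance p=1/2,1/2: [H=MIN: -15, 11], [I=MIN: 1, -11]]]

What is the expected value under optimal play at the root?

C (MIN): min(5, -10) = -10
D (Chance): 1/2·2 + 1/2·16 = 9
B (MAX): max(-10, 9) = 9
F (MIN): min(-10, 10, -17) = -17
E (MAX): max(-17, 17) = 17
H (MIN): min(-15, 11) = -15
I (MIN): min(1, -11) = -11
G (Chance): 1/2·-15 + 1/2·-11 = -13
Root (MIN): min(9, 17, -13) = -13

-13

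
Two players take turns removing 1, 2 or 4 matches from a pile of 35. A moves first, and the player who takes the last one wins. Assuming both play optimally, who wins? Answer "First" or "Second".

First

Compute winning (W) and losing (L) positions by backward induction:
i:   0  1  2  3  4  5  6  7  8  9 10 11 12 13 14 15 16 17 18 19 20 21 22 23 24 25 26 27 28 29 30 31 32 33 34 35
     L  W  W  L  W  W  L  W  W  L  W  W  L  W  W  L  W  W  L  W  W  L  W  W  L  W  W  L  W  W  L  W  W  L  W  W
Position 35 is W, so the first player wins.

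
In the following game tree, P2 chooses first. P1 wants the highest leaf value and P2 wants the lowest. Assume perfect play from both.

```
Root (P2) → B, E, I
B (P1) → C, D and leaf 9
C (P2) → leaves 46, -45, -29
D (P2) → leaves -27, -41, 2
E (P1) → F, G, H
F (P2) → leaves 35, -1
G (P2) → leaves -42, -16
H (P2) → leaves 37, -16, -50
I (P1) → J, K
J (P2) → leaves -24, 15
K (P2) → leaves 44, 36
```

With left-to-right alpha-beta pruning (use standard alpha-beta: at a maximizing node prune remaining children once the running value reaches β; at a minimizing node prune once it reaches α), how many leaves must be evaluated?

C [α=-∞,β=+∞]: v=-45
D [α=-45,β=+∞]: v=-41
B [α=-∞,β=+∞]: v=9
F [α=-∞,β=9]: v=-1
G [α=-1,β=9]: v=-42 after child 1 ≤ α → α-cutoff, skip 1
H [α=-1,β=9]: v=-16 after child 2 ≤ α → α-cutoff, skip 1
E [α=-∞,β=9]: v=-1
J [α=-∞,β=-1]: v=-24
K [α=-24,β=-1]: v=36
I [α=-∞,β=-1]: v=36
Root [α=-∞,β=+∞]: v=-1
Leaves evaluated: 16 of 18.

16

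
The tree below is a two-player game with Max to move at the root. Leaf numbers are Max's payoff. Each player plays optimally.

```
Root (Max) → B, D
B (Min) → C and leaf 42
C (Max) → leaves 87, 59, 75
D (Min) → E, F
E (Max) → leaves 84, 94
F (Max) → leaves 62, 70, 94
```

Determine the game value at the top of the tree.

94

C (Max): max(87, 59, 75) = 87
B (Min): min(87, 42) = 42
E (Max): max(84, 94) = 94
F (Max): max(62, 70, 94) = 94
D (Min): min(94, 94) = 94
Root (Max): max(42, 94) = 94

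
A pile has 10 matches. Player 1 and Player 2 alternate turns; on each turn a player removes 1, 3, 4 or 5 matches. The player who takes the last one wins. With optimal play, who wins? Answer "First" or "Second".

Positions where the player to move wins (W) vs loses (L):
i:   0  1  2  3  4  5  6  7  8  9 10
     L  W  L  W  W  W  W  W  L  W  L
Position 10 is L, so the second player wins.

Second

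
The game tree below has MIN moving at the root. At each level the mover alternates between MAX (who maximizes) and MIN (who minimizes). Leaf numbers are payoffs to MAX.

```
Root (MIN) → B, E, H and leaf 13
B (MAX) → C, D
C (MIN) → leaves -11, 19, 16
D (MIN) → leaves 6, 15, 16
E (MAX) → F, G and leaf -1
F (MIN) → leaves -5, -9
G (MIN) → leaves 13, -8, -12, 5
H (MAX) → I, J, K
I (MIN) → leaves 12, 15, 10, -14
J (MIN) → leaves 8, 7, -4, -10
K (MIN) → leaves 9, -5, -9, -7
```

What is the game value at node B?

6

C: min(-11, 19, 16) = -11
D: min(6, 15, 16) = 6
B: max(-11, 6) = 6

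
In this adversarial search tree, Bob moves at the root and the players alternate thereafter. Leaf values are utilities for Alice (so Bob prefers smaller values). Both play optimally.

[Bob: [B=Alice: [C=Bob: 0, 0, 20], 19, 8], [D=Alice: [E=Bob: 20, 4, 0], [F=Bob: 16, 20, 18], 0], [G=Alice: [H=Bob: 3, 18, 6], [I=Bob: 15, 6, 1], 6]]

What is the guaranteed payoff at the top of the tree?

6

C (Bob): min(0, 0, 20) = 0
B (Alice): max(0, 19, 8) = 19
E (Bob): min(20, 4, 0) = 0
F (Bob): min(16, 20, 18) = 16
D (Alice): max(0, 16, 0) = 16
H (Bob): min(3, 18, 6) = 3
I (Bob): min(15, 6, 1) = 1
G (Alice): max(3, 1, 6) = 6
Root (Bob): min(19, 16, 6) = 6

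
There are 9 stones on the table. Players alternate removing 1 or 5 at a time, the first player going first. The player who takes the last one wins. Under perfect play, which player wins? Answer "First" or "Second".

i:   0  1  2  3  4  5  6  7  8  9
     L  W  L  W  L  W  L  W  L  W
Position 9 is W, so the first player wins.

First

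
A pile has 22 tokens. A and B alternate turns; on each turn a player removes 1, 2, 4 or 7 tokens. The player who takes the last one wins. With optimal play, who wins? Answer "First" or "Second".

First

Positions where the player to move wins (W) vs loses (L):
i:   0  1  2  3  4  5  6  7  8  9 10 11 12 13 14 15 16 17 18 19 20 21 22
     L  W  W  L  W  W  L  W  W  L  W  W  L  W  W  L  W  W  L  W  W  L  W
Position 22 is W, so the first player wins.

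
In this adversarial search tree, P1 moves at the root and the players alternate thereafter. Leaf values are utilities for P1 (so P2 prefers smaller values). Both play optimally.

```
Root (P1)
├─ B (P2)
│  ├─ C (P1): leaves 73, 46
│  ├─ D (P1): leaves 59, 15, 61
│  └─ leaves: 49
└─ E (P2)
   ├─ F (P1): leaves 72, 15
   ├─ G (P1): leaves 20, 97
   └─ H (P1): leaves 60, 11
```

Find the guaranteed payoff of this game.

C (P1): max(73, 46) = 73
D (P1): max(59, 15, 61) = 61
B (P2): min(73, 61, 49) = 49
F (P1): max(72, 15) = 72
G (P1): max(20, 97) = 97
H (P1): max(60, 11) = 60
E (P2): min(72, 97, 60) = 60
Root (P1): max(49, 60) = 60

60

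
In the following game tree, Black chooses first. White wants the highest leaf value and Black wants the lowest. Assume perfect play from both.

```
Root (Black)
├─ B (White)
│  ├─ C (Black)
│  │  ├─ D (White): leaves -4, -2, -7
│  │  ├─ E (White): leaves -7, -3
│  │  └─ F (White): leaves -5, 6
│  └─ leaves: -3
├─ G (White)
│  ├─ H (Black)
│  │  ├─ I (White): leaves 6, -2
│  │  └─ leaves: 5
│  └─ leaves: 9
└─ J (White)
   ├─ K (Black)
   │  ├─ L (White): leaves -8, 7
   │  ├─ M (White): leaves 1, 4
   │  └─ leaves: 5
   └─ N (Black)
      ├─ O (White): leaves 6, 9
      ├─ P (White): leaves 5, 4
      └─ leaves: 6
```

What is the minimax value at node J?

L: max(-8, 7) = 7
M: max(1, 4) = 4
K: min(7, 4, 5) = 4
O: max(6, 9) = 9
P: max(5, 4) = 5
N: min(9, 5, 6) = 5
J: max(4, 5) = 5

5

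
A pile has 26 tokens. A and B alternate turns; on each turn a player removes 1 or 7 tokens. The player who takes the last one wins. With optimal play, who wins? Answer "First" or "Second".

Compute winning (W) and losing (L) positions by backward induction:
i:   0  1  2  3  4  5  6  7  8  9 10 11 12 13 14 15 16 17 18 19 20 21 22 23 24 25 26
     L  W  L  W  L  W  L  W  L  W  L  W  L  W  L  W  L  W  L  W  L  W  L  W  L  W  L
Position 26 is L, so the second player wins.

Second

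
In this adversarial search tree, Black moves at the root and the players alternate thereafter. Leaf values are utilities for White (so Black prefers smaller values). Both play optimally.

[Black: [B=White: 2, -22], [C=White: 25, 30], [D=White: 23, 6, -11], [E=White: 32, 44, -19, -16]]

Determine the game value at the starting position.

2

B (White): max(2, -22) = 2
C (White): max(25, 30) = 30
D (White): max(23, 6, -11) = 23
E (White): max(32, 44, -19, -16) = 44
Root (Black): min(2, 30, 23, 44) = 2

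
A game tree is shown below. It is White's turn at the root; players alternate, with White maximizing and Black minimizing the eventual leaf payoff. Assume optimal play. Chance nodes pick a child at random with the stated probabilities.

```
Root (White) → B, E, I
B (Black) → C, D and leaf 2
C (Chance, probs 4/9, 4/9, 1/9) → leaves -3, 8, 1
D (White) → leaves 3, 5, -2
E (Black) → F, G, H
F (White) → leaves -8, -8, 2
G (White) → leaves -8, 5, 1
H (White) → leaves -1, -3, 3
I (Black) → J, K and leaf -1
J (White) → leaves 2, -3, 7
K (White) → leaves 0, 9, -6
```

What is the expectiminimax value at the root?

2

C (Chance): 4/9·-3 + 4/9·8 + 1/9·1 = 2.33
D (White): max(3, 5, -2) = 5
B (Black): min(2.33, 5, 2) = 2
F (White): max(-8, -8, 2) = 2
G (White): max(-8, 5, 1) = 5
H (White): max(-1, -3, 3) = 3
E (Black): min(2, 5, 3) = 2
J (White): max(2, -3, 7) = 7
K (White): max(0, 9, -6) = 9
I (Black): min(7, 9, -1) = -1
Root (White): max(2, 2, -1) = 2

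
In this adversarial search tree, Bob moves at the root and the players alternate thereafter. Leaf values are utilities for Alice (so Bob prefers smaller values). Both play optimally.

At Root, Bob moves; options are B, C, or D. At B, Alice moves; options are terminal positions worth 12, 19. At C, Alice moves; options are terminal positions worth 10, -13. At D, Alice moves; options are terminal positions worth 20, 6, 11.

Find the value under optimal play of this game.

10

B (Alice): max(12, 19) = 19
C (Alice): max(10, -13) = 10
D (Alice): max(20, 6, 11) = 20
Root (Bob): min(19, 10, 20) = 10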